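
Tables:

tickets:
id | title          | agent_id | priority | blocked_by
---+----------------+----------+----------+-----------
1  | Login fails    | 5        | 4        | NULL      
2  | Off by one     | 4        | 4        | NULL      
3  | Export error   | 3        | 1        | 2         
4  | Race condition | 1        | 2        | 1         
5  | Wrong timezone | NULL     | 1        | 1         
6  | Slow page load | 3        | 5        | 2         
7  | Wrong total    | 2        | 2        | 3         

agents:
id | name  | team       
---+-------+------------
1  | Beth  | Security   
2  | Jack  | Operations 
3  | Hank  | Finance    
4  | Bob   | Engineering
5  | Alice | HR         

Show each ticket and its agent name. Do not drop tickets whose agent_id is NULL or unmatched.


LEFT JOIN keeps every row from tickets (the left table); where agent_id has no match in agents, the agent columns become NULL. Walk through each ticket:
  - ticket 1 (Login fails): agent_id=5 -> matches Alice
  - ticket 2 (Off by one): agent_id=4 -> matches Bob
  - ticket 3 (Export error): agent_id=3 -> matches Hank
  - ticket 4 (Race condition): agent_id=1 -> matches Beth
  - ticket 5 (Wrong timezone): agent_id=NULL, no match -> kept with NULL
  - ticket 6 (Slow page load): agent_id=3 -> matches Hank
  - ticket 7 (Wrong total): agent_id=2 -> matches Jack
All 7 rows appear; 1 has NULL agent.

SQL:
SELECT a.title, b.name AS agent
FROM tickets a
LEFT JOIN agents b ON a.agent_id = b.id

Result:
title          | agent
---------------+------
Login fails    | Alice
Off by one     | Bob  
Export error   | Hank 
Race condition | Beth 
Wrong timezone | NULL 
Slow page load | Hank 
Wrong total    | Jack 


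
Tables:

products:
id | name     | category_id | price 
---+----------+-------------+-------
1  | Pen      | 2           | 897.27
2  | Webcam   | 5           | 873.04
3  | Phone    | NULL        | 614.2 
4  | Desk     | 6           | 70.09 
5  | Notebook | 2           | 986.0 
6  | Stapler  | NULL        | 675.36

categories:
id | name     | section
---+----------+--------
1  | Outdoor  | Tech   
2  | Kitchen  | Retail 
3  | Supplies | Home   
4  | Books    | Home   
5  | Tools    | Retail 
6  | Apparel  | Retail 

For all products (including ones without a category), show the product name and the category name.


LEFT JOIN keeps every row from products (the left table); where category_id has no match in categories, the category columns become NULL. Walk through each product:
  - product 1 (Pen): category_id=2 -> matches Kitchen
  - product 2 (Webcam): category_id=5 -> matches Tools
  - product 3 (Phone): category_id=NULL, no match -> kept with NULL
  - product 4 (Desk): category_id=6 -> matches Apparel
  - product 5 (Notebook): category_id=2 -> matches Kitchen
  - product 6 (Stapler): category_id=NULL, no match -> kept with NULL
All 6 rows appear; 2 have NULL category.

SQL:
SELECT a.name, b.name AS category
FROM products a
LEFT JOIN categories b ON a.category_id = b.id

Result:
name     | category
---------+---------
Pen      | Kitchen 
Webcam   | Tools   
Phone    | NULL    
Desk     | Apparel 
Notebook | Kitchen 
Stapler  | NULL    


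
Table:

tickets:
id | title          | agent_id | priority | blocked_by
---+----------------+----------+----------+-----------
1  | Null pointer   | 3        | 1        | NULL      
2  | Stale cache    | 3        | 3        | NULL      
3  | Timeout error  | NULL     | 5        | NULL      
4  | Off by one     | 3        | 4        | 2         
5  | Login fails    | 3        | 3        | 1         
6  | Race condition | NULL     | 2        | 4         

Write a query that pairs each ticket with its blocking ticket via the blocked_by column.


This is a self-join: tickets is joined to a second copy of itself, matching each row's blocked_by to another row's id. Use LEFT JOIN so rows with blocked_by=NULL are kept.
  - ticket 1 (Null pointer): blocked_by=NULL -> NULL
  - ticket 2 (Stale cache): blocked_by=NULL -> NULL
  - ticket 3 (Timeout error): blocked_by=NULL -> NULL
  - ticket 4 (Off by one): blocked_by=2 -> Stale cache
  - ticket 5 (Login fails): blocked_by=1 -> Null pointer
  - ticket 6 (Race condition): blocked_by=4 -> Off by one

SQL:
SELECT a.title AS item, b.title AS blocked_by
FROM tickets a
LEFT JOIN tickets b ON a.blocked_by = b.id

Result:
item           | blocked_by  
---------------+-------------
Null pointer   | NULL        
Stale cache    | NULL        
Timeout error  | NULL        
Off by one     | Stale cache 
Login fails    | Null pointer
Race condition | Off by one  


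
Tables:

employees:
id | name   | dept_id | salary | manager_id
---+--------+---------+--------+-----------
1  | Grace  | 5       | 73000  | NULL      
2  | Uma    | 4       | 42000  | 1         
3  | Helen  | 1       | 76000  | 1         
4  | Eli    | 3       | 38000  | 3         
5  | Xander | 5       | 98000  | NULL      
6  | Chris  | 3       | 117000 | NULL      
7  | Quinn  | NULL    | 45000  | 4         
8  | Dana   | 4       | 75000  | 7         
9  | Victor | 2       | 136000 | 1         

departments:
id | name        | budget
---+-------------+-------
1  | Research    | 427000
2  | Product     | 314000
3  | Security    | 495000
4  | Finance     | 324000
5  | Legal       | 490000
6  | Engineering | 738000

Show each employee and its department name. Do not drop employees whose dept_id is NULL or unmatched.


LEFT JOIN keeps every row from employees (the left table); where dept_id has no match in departments, the department columns become NULL. Walk through each employee:
  - employee 1 (Grace): dept_id=5 -> matches Legal
  - employee 2 (Uma): dept_id=4 -> matches Finance
  - employee 3 (Helen): dept_id=1 -> matches Research
  - employee 4 (Eli): dept_id=3 -> matches Security
  - employee 5 (Xander): dept_id=5 -> matches Legal
  - employee 6 (Chris): dept_id=3 -> matches Security
  - employee 7 (Quinn): dept_id=NULL, no match -> kept with NULL
  - employee 8 (Dana): dept_id=4 -> matches Finance
  - employee 9 (Victor): dept_id=2 -> matches Product
All 9 rows appear; 1 has NULL department.

SQL:
SELECT a.name, b.name AS department
FROM employees a
LEFT JOIN departments b ON a.dept_id = b.id

Result:
name   | department
-------+-----------
Grace  | Legal     
Uma    | Finance   
Helen  | Research  
Eli    | Security  
Xander | Legal     
Chris  | Security  
Quinn  | NULL      
Dana   | Finance   
Victor | Product   


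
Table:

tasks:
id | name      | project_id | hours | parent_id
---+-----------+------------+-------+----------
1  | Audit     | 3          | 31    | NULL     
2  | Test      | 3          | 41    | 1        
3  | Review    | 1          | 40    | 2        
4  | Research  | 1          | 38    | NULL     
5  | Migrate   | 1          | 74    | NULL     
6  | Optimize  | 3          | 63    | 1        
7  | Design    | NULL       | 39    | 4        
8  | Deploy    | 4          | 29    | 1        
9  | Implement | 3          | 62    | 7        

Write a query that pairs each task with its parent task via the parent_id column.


This is a self-join: tasks is joined to a second copy of itself, matching each row's parent_id to another row's id. Use LEFT JOIN so rows with parent_id=NULL are kept.
  - task 1 (Audit): parent_id=NULL -> NULL
  - task 2 (Test): parent_id=1 -> Audit
  - task 3 (Review): parent_id=2 -> Test
  - task 4 (Research): parent_id=NULL -> NULL
  - task 5 (Migrate): parent_id=NULL -> NULL
  - task 6 (Optimize): parent_id=1 -> Audit
  - task 7 (Design): parent_id=4 -> Research
  - task 8 (Deploy): parent_id=1 -> Audit
  - task 9 (Implement): parent_id=7 -> Design

SQL:
SELECT a.name AS item, b.name AS parent
FROM tasks a
LEFT JOIN tasks b ON a.parent_id = b.id

Result:
item      | parent  
----------+---------
Audit     | NULL    
Test      | Audit   
Review    | Test    
Research  | NULL    
Migrate   | NULL    
Optimize  | Audit   
Design    | Research
Deploy    | Audit   
Implement | Design  


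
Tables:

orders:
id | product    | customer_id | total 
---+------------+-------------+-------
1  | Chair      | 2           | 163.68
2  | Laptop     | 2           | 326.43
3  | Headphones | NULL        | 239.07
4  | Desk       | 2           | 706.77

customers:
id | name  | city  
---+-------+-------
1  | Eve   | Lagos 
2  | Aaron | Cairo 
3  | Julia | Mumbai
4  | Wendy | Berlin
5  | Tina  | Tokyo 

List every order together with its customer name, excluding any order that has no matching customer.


INNER JOIN keeps only orders rows whose customer_id matches an id in customers. Walk through each order:
  - order 1 (Chair): customer_id=2 -> matches Aaron
  - order 2 (Laptop): customer_id=2 -> matches Aaron
  - order 3 (Headphones): customer_id=NULL, no match -> dropped
  - order 4 (Desk): customer_id=2 -> matches Aaron
So 1 of 4 rows is dropped.

SQL:
SELECT a.product, b.name AS customer
FROM orders a
INNER JOIN customers b ON a.customer_id = b.id

Result:
product | customer
--------+---------
Chair   | Aaron   
Laptop  | Aaron   
Desk    | Aaron   


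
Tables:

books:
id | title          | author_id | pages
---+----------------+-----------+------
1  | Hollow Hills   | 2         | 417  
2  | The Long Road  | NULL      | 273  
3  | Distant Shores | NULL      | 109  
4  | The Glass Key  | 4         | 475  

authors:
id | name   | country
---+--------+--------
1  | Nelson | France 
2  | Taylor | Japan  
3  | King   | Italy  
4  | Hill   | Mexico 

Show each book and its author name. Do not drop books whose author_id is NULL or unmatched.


LEFT JOIN keeps every row from books (the left table); where author_id has no match in authors, the author columns become NULL. Walk through each book:
  - book 1 (Hollow Hills): author_id=2 -> matches Taylor
  - book 2 (The Long Road): author_id=NULL, no match -> kept with NULL
  - book 3 (Distant Shores): author_id=NULL, no match -> kept with NULL
  - book 4 (The Glass Key): author_id=4 -> matches Hill
All 4 rows appear; 2 have NULL author.

SQL:
SELECT a.title, b.name AS author
FROM books a
LEFT JOIN authors b ON a.author_id = b.id

Result:
title          | author
---------------+-------
Hollow Hills   | Taylor
The Long Road  | NULL  
Distant Shores | NULL  
The Glass Key  | Hill  


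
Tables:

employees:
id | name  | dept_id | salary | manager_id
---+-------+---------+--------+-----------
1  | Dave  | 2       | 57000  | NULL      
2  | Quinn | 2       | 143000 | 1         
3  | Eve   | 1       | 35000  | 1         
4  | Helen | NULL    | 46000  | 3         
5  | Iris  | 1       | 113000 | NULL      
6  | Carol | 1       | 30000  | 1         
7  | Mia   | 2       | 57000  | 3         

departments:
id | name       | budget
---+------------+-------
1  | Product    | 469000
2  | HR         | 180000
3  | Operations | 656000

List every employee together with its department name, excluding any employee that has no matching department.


INNER JOIN keeps only employees rows whose dept_id matches an id in departments. Walk through each employee:
  - employee 1 (Dave): dept_id=2 -> matches HR
  - employee 2 (Quinn): dept_id=2 -> matches HR
  - employee 3 (Eve): dept_id=1 -> matches Product
  - employee 4 (Helen): dept_id=NULL, no match -> dropped
  - employee 5 (Iris): dept_id=1 -> matches Product
  - employee 6 (Carol): dept_id=1 -> matches Product
  - employee 7 (Mia): dept_id=2 -> matches HR
So 1 of 7 rows is dropped.

SQL:
SELECT a.name, b.name AS department
FROM employees a
INNER JOIN departments b ON a.dept_id = b.id

Result:
name  | department
------+-----------
Dave  | HR        
Quinn | HR        
Eve   | Product   
Iris  | Product   
Carol | Product   
Mia   | HR        


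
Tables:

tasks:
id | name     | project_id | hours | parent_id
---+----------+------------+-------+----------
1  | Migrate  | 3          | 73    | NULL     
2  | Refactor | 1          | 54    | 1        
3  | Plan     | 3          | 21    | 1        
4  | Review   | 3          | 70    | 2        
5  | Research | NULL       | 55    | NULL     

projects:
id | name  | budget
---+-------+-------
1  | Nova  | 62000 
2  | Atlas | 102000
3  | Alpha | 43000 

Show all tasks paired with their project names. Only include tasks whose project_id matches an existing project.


INNER JOIN keeps only tasks rows whose project_id matches an id in projects. Walk through each task:
  - task 1 (Migrate): project_id=3 -> matches Alpha
  - task 2 (Refactor): project_id=1 -> matches Nova
  - task 3 (Plan): project_id=3 -> matches Alpha
  - task 4 (Review): project_id=3 -> matches Alpha
  - task 5 (Research): project_id=NULL, no match -> dropped
So 1 of 5 rows is dropped.

SQL:
SELECT a.name, b.name AS project
FROM tasks a
INNER JOIN projects b ON a.project_id = b.id

Result:
name     | project
---------+--------
Migrate  | Alpha  
Refactor | Nova   
Plan     | Alpha  
Review   | Alpha  


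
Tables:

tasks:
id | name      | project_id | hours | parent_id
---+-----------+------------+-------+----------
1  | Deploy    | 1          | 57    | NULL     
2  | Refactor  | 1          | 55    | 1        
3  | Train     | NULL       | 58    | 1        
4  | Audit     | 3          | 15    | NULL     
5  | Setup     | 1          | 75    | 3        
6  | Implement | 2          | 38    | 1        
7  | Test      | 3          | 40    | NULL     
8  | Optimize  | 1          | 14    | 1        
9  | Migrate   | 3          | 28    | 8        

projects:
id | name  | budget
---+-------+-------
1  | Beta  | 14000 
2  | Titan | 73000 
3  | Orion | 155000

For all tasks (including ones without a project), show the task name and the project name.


LEFT JOIN keeps every row from tasks (the left table); where project_id has no match in projects, the project columns become NULL. Walk through each task:
  - task 1 (Deploy): project_id=1 -> matches Beta
  - task 2 (Refactor): project_id=1 -> matches Beta
  - task 3 (Train): project_id=NULL, no match -> kept with NULL
  - task 4 (Audit): project_id=3 -> matches Orion
  - task 5 (Setup): project_id=1 -> matches Beta
  - task 6 (Implement): project_id=2 -> matches Titan
  - task 7 (Test): project_id=3 -> matches Orion
  - task 8 (Optimize): project_id=1 -> matches Beta
  - task 9 (Migrate): project_id=3 -> matches Orion
All 9 rows appear; 1 has NULL project.

SQL:
SELECT a.name, b.name AS project
FROM tasks a
LEFT JOIN projects b ON a.project_id = b.id

Result:
name      | project
----------+--------
Deploy    | Beta   
Refactor  | Beta   
Train     | NULL   
Audit     | Orion  
Setup     | Beta   
Implement | Titan  
Test      | Orion  
Optimize  | Beta   
Migrate   | Orion  


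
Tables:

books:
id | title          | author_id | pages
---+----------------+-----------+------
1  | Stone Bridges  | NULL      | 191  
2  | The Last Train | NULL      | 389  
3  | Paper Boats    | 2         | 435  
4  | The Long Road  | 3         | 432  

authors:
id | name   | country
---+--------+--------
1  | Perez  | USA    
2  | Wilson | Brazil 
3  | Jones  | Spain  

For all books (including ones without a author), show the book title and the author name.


LEFT JOIN keeps every row from books (the left table); where author_id has no match in authors, the author columns become NULL. Walk through each book:
  - book 1 (Stone Bridges): author_id=NULL, no match -> kept with NULL
  - book 2 (The Last Train): author_id=NULL, no match -> kept with NULL
  - book 3 (Paper Boats): author_id=2 -> matches Wilson
  - book 4 (The Long Road): author_id=3 -> matches Jones
All 4 rows appear; 2 have NULL author.

SQL:
SELECT a.title, b.name AS author
FROM books a
LEFT JOIN authors b ON a.author_id = b.id

Result:
title          | author
---------------+-------
Stone Bridges  | NULL  
The Last Train | NULL  
Paper Boats    | Wilson
The Long Road  | Jones 


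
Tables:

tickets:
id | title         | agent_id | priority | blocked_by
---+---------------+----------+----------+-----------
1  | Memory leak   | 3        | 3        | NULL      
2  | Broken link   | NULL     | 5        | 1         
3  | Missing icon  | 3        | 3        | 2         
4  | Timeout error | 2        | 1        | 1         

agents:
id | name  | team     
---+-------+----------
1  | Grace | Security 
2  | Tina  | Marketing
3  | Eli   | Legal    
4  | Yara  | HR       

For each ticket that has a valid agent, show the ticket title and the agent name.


INNER JOIN keeps only tickets rows whose agent_id matches an id in agents. Walk through each ticket:
  - ticket 1 (Memory leak): agent_id=3 -> matches Eli
  - ticket 2 (Broken link): agent_id=NULL, no match -> dropped
  - ticket 3 (Missing icon): agent_id=3 -> matches Eli
  - ticket 4 (Timeout error): agent_id=2 -> matches Tina
So 1 of 4 rows is dropped.

SQL:
SELECT a.title, b.name AS agent
FROM tickets a
INNER JOIN agents b ON a.agent_id = b.id

Result:
title         | agent
--------------+------
Memory leak   | Eli  
Missing icon  | Eli  
Timeout error | Tina 


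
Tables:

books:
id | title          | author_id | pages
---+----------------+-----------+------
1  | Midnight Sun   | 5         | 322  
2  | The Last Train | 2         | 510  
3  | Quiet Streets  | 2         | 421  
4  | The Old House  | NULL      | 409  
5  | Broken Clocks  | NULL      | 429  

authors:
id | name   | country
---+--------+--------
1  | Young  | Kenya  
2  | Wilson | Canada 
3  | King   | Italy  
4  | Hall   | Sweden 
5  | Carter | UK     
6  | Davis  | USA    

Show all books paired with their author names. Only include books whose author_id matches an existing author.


INNER JOIN keeps only books rows whose author_id matches an id in authors. Walk through each book:
  - book 1 (Midnight Sun): author_id=5 -> matches Carter
  - book 2 (The Last Train): author_id=2 -> matches Wilson
  - book 3 (Quiet Streets): author_id=2 -> matches Wilson
  - book 4 (The Old House): author_id=NULL, no match -> dropped
  - book 5 (Broken Clocks): author_id=NULL, no match -> dropped
So 2 of 5 rows are dropped.

SQL:
SELECT a.title, b.name AS author
FROM books a
INNER JOIN authors b ON a.author_id = b.id

Result:
title          | author
---------------+-------
Midnight Sun   | Carter
The Last Train | Wilson
Quiet Streets  | Wilson


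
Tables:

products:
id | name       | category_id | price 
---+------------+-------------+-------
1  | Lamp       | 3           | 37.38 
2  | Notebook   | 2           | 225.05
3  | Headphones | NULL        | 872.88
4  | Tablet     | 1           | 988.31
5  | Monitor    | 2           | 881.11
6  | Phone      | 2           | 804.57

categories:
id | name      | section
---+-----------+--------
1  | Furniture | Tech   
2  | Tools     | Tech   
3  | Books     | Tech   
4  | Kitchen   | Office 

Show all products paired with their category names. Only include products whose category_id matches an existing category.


INNER JOIN keeps only products rows whose category_id matches an id in categories. Walk through each product:
  - product 1 (Lamp): category_id=3 -> matches Books
  - product 2 (Notebook): category_id=2 -> matches Tools
  - product 3 (Headphones): category_id=NULL, no match -> dropped
  - product 4 (Tablet): category_id=1 -> matches Furniture
  - product 5 (Monitor): category_id=2 -> matches Tools
  - product 6 (Phone): category_id=2 -> matches Tools
So 1 of 6 rows is dropped.

SQL:
SELECT a.name, b.name AS category
FROM products a
INNER JOIN categories b ON a.category_id = b.id

Result:
name     | category 
---------+----------
Lamp     | Books    
Notebook | Tools    
Tablet   | Furniture
Monitor  | Tools    
Phone    | Tools    


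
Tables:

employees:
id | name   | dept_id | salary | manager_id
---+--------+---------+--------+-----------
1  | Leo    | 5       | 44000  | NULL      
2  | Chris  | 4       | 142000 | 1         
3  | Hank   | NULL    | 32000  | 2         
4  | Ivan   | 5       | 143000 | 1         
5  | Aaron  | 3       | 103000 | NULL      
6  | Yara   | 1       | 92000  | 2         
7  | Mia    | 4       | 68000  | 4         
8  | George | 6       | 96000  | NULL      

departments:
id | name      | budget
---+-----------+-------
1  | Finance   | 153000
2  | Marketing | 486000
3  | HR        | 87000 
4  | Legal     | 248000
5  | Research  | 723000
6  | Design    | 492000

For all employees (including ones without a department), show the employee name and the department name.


LEFT JOIN keeps every row from employees (the left table); where dept_id has no match in departments, the department columns become NULL. Walk through each employee:
  - employee 1 (Leo): dept_id=5 -> matches Research
  - employee 2 (Chris): dept_id=4 -> matches Legal
  - employee 3 (Hank): dept_id=NULL, no match -> kept with NULL
  - employee 4 (Ivan): dept_id=5 -> matches Research
  - employee 5 (Aaron): dept_id=3 -> matches HR
  - employee 6 (Yara): dept_id=1 -> matches Finance
  - employee 7 (Mia): dept_id=4 -> matches Legal
  - employee 8 (George): dept_id=6 -> matches Design
All 8 rows appear; 1 has NULL department.

SQL:
SELECT a.name, b.name AS department
FROM employees a
LEFT JOIN departments b ON a.dept_id = b.id

Result:
name   | department
-------+-----------
Leo    | Research  
Chris  | Legal     
Hank   | NULL      
Ivan   | Research  
Aaron  | HR        
Yara   | Finance   
Mia    | Legal     
George | Design    


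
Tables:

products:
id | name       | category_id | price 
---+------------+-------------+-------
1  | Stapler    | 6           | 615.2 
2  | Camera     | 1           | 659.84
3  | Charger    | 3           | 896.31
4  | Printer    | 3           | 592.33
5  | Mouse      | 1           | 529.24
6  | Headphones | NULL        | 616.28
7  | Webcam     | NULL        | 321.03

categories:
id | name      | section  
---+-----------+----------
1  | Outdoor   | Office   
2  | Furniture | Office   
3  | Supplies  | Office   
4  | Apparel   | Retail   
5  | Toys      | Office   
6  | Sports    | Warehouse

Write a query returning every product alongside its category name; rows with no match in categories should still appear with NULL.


LEFT JOIN keeps every row from products (the left table); where category_id has no match in categories, the category columns become NULL. Walk through each product:
  - product 1 (Stapler): category_id=6 -> matches Sports
  - product 2 (Camera): category_id=1 -> matches Outdoor
  - product 3 (Charger): category_id=3 -> matches Supplies
  - product 4 (Printer): category_id=3 -> matches Supplies
  - product 5 (Mouse): category_id=1 -> matches Outdoor
  - product 6 (Headphones): category_id=NULL, no match -> kept with NULL
  - product 7 (Webcam): category_id=NULL, no match -> kept with NULL
All 7 rows appear; 2 have NULL category.

SQL:
SELECT a.name, b.name AS category
FROM products a
LEFT JOIN categories b ON a.category_id = b.id

Result:
name       | category
-----------+---------
Stapler    | Sports  
Camera     | Outdoor 
Charger    | Supplies
Printer    | Supplies
Mouse      | Outdoor 
Headphones | NULL    
Webcam     | NULL    


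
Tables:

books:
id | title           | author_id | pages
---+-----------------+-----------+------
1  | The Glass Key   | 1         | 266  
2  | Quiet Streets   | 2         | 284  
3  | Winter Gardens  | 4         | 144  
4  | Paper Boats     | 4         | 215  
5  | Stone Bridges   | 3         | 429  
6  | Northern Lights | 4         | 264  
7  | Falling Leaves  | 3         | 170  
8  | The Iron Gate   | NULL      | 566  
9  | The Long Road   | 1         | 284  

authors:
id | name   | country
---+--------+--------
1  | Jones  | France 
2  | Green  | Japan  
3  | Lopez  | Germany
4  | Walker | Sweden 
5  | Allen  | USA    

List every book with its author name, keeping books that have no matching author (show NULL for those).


LEFT JOIN keeps every row from books (the left table); where author_id has no match in authors, the author columns become NULL. Walk through each book:
  - book 1 (The Glass Key): author_id=1 -> matches Jones
  - book 2 (Quiet Streets): author_id=2 -> matches Green
  - book 3 (Winter Gardens): author_id=4 -> matches Walker
  - book 4 (Paper Boats): author_id=4 -> matches Walker
  - book 5 (Stone Bridges): author_id=3 -> matches Lopez
  - book 6 (Northern Lights): author_id=4 -> matches Walker
  - book 7 (Falling Leaves): author_id=3 -> matches Lopez
  - book 8 (The Iron Gate): author_id=NULL, no match -> kept with NULL
  - book 9 (The Long Road): author_id=1 -> matches Jones
All 9 rows appear; 1 has NULL author.

SQL:
SELECT a.title, b.name AS author
FROM books a
LEFT JOIN authors b ON a.author_id = b.id

Result:
title           | author
----------------+-------
The Glass Key   | Jones 
Quiet Streets   | Green 
Winter Gardens  | Walker
Paper Boats     | Walker
Stone Bridges   | Lopez 
Northern Lights | Walker
Falling Leaves  | Lopez 
The Iron Gate   | NULL  
The Long Road   | Jones 


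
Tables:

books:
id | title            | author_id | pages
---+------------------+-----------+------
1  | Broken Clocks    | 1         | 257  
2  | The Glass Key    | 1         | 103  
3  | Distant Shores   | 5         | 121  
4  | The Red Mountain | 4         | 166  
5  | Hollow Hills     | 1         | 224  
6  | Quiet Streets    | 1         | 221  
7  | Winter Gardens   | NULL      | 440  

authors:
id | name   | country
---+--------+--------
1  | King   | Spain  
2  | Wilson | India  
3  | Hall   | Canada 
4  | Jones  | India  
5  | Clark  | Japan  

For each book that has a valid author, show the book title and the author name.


INNER JOIN keeps only books rows whose author_id matches an id in authors. Walk through each book:
  - book 1 (Broken Clocks): author_id=1 -> matches King
  - book 2 (The Glass Key): author_id=1 -> matches King
  - book 3 (Distant Shores): author_id=5 -> matches Clark
  - book 4 (The Red Mountain): author_id=4 -> matches Jones
  - book 5 (Hollow Hills): author_id=1 -> matches King
  - book 6 (Quiet Streets): author_id=1 -> matches King
  - book 7 (Winter Gardens): author_id=NULL, no match -> dropped
So 1 of 7 rows is dropped.

SQL:
SELECT a.title, b.name AS author
FROM books a
INNER JOIN authors b ON a.author_id = b.id

Result:
title            | author
-----------------+-------
Broken Clocks    | King  
The Glass Key    | King  
Distant Shores   | Clark 
The Red Mountain | Jones 
Hollow Hills     | King  
Quiet Streets    | King  


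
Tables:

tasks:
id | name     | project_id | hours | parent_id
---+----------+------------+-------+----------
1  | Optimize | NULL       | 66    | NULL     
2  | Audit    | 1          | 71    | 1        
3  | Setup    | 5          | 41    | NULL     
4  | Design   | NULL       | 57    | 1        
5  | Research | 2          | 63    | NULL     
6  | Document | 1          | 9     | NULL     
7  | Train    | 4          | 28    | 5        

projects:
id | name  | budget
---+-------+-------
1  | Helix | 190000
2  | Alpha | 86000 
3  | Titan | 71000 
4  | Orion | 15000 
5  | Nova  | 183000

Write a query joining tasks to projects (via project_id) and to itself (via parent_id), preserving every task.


Two LEFT JOINs from the same base table tasks: one to projects via project_id, one to tasks itself via parent_id. Both are LEFT so every task is preserved.
Match against projects:
  - task 1 (Optimize): project_id=NULL, no match -> kept with NULL
  - task 2 (Audit): project_id=1 -> matches Helix
  - task 3 (Setup): project_id=5 -> matches Nova
  - task 4 (Design): project_id=NULL, no match -> kept with NULL
  - task 5 (Research): project_id=2 -> matches Alpha
  - task 6 (Document): project_id=1 -> matches Helix
  - task 7 (Train): project_id=4 -> matches Orion
Match against tasks (self):
  - task 1 (Optimize): parent_id=NULL -> NULL
  - task 2 (Audit): parent_id=1 -> Optimize
  - task 3 (Setup): parent_id=NULL -> NULL
  - task 4 (Design): parent_id=1 -> Optimize
  - task 5 (Research): parent_id=NULL -> NULL
  - task 6 (Document): parent_id=NULL -> NULL
  - task 7 (Train): parent_id=5 -> Research

SQL:
SELECT a.name, b.name AS project, c.name AS parent
FROM tasks a
LEFT JOIN projects b ON a.project_id = b.id
LEFT JOIN tasks c ON a.parent_id = c.id

Result:
name     | project | parent  
---------+---------+---------
Optimize | NULL    | NULL    
Audit    | Helix   | Optimize
Setup    | Nova    | NULL    
Design   | NULL    | Optimize
Research | Alpha   | NULL    
Document | Helix   | NULL    
Train    | Orion   | Research


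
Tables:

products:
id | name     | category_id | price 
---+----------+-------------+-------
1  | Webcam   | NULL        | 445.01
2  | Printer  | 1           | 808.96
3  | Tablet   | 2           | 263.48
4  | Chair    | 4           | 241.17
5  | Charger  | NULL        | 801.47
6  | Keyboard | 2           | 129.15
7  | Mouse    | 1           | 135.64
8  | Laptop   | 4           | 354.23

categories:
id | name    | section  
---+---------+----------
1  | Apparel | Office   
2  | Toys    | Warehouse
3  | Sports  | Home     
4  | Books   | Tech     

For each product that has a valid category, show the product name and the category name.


INNER JOIN keeps only products rows whose category_id matches an id in categories. Walk through each product:
  - product 1 (Webcam): category_id=NULL, no match -> dropped
  - product 2 (Printer): category_id=1 -> matches Apparel
  - product 3 (Tablet): category_id=2 -> matches Toys
  - product 4 (Chair): category_id=4 -> matches Books
  - product 5 (Charger): category_id=NULL, no match -> dropped
  - product 6 (Keyboard): category_id=2 -> matches Toys
  - product 7 (Mouse): category_id=1 -> matches Apparel
  - product 8 (Laptop): category_id=4 -> matches Books
So 2 of 8 rows are dropped.

SQL:
SELECT a.name, b.name AS category
FROM products a
INNER JOIN categories b ON a.category_id = b.id

Result:
name     | category
---------+---------
Printer  | Apparel 
Tablet   | Toys    
Chair    | Books   
Keyboard | Toys    
Mouse    | Apparel 
Laptop   | Books   


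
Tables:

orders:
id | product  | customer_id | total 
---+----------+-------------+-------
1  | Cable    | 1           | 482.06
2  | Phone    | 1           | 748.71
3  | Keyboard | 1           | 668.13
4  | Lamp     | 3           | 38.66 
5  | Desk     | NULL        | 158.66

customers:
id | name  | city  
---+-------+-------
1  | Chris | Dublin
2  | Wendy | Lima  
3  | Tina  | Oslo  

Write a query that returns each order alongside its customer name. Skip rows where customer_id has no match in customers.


INNER JOIN keeps only orders rows whose customer_id matches an id in customers. Walk through each order:
  - order 1 (Cable): customer_id=1 -> matches Chris
  - order 2 (Phone): customer_id=1 -> matches Chris
  - order 3 (Keyboard): customer_id=1 -> matches Chris
  - order 4 (Lamp): customer_id=3 -> matches Tina
  - order 5 (Desk): customer_id=NULL, no match -> dropped
So 1 of 5 rows is dropped.

SQL:
SELECT a.product, b.name AS customer
FROM orders a
INNER JOIN customers b ON a.customer_id = b.id

Result:
product  | customer
---------+---------
Cable    | Chris   
Phone    | Chris   
Keyboard | Chris   
Lamp     | Tina    


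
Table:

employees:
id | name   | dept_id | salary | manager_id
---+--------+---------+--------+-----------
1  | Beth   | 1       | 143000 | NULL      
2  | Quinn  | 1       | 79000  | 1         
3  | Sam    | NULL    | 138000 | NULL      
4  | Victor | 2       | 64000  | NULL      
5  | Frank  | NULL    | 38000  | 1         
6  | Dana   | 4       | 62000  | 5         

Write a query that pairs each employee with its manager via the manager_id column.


This is a self-join: employees is joined to a second copy of itself, matching each row's manager_id to another row's id. Use LEFT JOIN so rows with manager_id=NULL are kept.
  - employee 1 (Beth): manager_id=NULL -> NULL
  - employee 2 (Quinn): manager_id=1 -> Beth
  - employee 3 (Sam): manager_id=NULL -> NULL
  - employee 4 (Victor): manager_id=NULL -> NULL
  - employee 5 (Frank): manager_id=1 -> Beth
  - employee 6 (Dana): manager_id=5 -> Frank

SQL:
SELECT a.name AS item, b.name AS manager
FROM employees a
LEFT JOIN employees b ON a.manager_id = b.id

Result:
item   | manager
-------+--------
Beth   | NULL   
Quinn  | Beth   
Sam    | NULL   
Victor | NULL   
Frank  | Beth   
Dana   | Frank  


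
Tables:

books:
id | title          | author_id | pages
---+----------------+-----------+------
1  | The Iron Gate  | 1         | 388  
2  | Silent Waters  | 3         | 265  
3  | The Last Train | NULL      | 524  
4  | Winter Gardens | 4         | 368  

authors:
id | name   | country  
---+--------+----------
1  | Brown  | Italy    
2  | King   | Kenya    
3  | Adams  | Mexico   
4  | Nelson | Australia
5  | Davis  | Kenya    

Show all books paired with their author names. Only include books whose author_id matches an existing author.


INNER JOIN keeps only books rows whose author_id matches an id in authors. Walk through each book:
  - book 1 (The Iron Gate): author_id=1 -> matches Brown
  - book 2 (Silent Waters): author_id=3 -> matches Adams
  - book 3 (The Last Train): author_id=NULL, no match -> dropped
  - book 4 (Winter Gardens): author_id=4 -> matches Nelson
So 1 of 4 rows is dropped.

SQL:
SELECT a.title, b.name AS author
FROM books a
INNER JOIN authors b ON a.author_id = b.id

Result:
title          | author
---------------+-------
The Iron Gate  | Brown 
Silent Waters  | Adams 
Winter Gardens | Nelson


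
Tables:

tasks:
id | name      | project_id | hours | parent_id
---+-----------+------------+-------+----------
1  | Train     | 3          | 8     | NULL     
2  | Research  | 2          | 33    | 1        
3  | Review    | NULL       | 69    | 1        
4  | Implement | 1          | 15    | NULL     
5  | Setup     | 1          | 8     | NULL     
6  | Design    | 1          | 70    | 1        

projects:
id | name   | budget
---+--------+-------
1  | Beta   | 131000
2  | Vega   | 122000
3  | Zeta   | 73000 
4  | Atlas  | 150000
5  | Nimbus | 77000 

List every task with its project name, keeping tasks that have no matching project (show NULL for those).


LEFT JOIN keeps every row from tasks (the left table); where project_id has no match in projects, the project columns become NULL. Walk through each task:
  - task 1 (Train): project_id=3 -> matches Zeta
  - task 2 (Research): project_id=2 -> matches Vega
  - task 3 (Review): project_id=NULL, no match -> kept with NULL
  - task 4 (Implement): project_id=1 -> matches Beta
  - task 5 (Setup): project_id=1 -> matches Beta
  - task 6 (Design): project_id=1 -> matches Beta
All 6 rows appear; 1 has NULL project.

SQL:
SELECT a.name, b.name AS project
FROM tasks a
LEFT JOIN projects b ON a.project_id = b.id

Result:
name      | project
----------+--------
Train     | Zeta   
Research  | Vega   
Review    | NULL   
Implement | Beta   
Setup     | Beta   
Design    | Beta   


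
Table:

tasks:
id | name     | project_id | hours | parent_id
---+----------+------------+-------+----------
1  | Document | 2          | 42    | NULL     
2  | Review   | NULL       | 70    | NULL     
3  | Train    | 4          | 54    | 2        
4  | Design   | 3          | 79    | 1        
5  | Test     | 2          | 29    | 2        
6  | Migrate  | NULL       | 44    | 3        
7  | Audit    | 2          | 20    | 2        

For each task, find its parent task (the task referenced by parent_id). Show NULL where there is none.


This is a self-join: tasks is joined to a second copy of itself, matching each row's parent_id to another row's id. Use LEFT JOIN so rows with parent_id=NULL are kept.
  - task 1 (Document): parent_id=NULL -> NULL
  - task 2 (Review): parent_id=NULL -> NULL
  - task 3 (Train): parent_id=2 -> Review
  - task 4 (Design): parent_id=1 -> Document
  - task 5 (Test): parent_id=2 -> Review
  - task 6 (Migrate): parent_id=3 -> Train
  - task 7 (Audit): parent_id=2 -> Review

SQL:
SELECT a.name AS item, b.name AS parent
FROM tasks a
LEFT JOIN tasks b ON a.parent_id = b.id

Result:
item     | parent  
---------+---------
Document | NULL    
Review   | NULL    
Train    | Review  
Design   | Document
Test     | Review  
Migrate  | Train   
Audit    | Review  


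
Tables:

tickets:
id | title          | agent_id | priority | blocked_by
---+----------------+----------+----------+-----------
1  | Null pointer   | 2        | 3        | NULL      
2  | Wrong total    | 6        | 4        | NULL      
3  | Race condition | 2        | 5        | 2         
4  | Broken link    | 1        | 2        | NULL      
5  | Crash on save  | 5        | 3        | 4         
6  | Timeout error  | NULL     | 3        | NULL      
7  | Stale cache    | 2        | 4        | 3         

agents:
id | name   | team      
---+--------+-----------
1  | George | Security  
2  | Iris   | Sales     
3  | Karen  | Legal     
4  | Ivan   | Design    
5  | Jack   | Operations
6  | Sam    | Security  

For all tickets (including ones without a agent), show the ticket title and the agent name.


LEFT JOIN keeps every row from tickets (the left table); where agent_id has no match in agents, the agent columns become NULL. Walk through each ticket:
  - ticket 1 (Null pointer): agent_id=2 -> matches Iris
  - ticket 2 (Wrong total): agent_id=6 -> matches Sam
  - ticket 3 (Race condition): agent_id=2 -> matches Iris
  - ticket 4 (Broken link): agent_id=1 -> matches George
  - ticket 5 (Crash on save): agent_id=5 -> matches Jack
  - ticket 6 (Timeout error): agent_id=NULL, no match -> kept with NULL
  - ticket 7 (Stale cache): agent_id=2 -> matches Iris
All 7 rows appear; 1 has NULL agent.

SQL:
SELECT a.title, b.name AS agent
FROM tickets a
LEFT JOIN agents b ON a.agent_id = b.id

Result:
title          | agent 
---------------+-------
Null pointer   | Iris  
Wrong total    | Sam   
Race condition | Iris  
Broken link    | George
Crash on save  | Jack  
Timeout error  | NULL  
Stale cache    | Iris  


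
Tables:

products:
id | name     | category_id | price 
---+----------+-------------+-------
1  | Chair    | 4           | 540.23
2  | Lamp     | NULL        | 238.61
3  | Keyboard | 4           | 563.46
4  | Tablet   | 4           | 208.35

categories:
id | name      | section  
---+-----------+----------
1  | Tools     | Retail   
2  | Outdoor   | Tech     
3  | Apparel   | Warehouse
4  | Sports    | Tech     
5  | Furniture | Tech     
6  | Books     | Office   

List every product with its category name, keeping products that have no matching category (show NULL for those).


LEFT JOIN keeps every row from products (the left table); where category_id has no match in categories, the category columns become NULL. Walk through each product:
  - product 1 (Chair): category_id=4 -> matches Sports
  - product 2 (Lamp): category_id=NULL, no match -> kept with NULL
  - product 3 (Keyboard): category_id=4 -> matches Sports
  - product 4 (Tablet): category_id=4 -> matches Sports
All 4 rows appear; 1 has NULL category.

SQL:
SELECT a.name, b.name AS category
FROM products a
LEFT JOIN categories b ON a.category_id = b.id

Result:
name     | category
---------+---------
Chair    | Sports  
Lamp     | NULL    
Keyboard | Sports  
Tablet   | Sports  


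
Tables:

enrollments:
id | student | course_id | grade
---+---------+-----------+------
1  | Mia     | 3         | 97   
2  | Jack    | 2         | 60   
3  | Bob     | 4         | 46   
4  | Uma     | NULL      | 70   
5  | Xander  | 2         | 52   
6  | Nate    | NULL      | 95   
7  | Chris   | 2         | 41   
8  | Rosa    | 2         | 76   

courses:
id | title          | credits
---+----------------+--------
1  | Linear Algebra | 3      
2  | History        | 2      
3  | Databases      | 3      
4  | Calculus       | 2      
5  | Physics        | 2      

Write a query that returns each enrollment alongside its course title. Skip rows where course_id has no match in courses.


INNER JOIN keeps only enrollments rows whose course_id matches an id in courses. Walk through each enrollment:
  - enrollment 1 (Mia): course_id=3 -> matches Databases
  - enrollment 2 (Jack): course_id=2 -> matches History
  - enrollment 3 (Bob): course_id=4 -> matches Calculus
  - enrollment 4 (Uma): course_id=NULL, no match -> dropped
  - enrollment 5 (Xander): course_id=2 -> matches History
  - enrollment 6 (Nate): course_id=NULL, no match -> dropped
  - enrollment 7 (Chris): course_id=2 -> matches History
  - enrollment 8 (Rosa): course_id=2 -> matches History
So 2 of 8 rows are dropped.

SQL:
SELECT a.student, b.title AS course
FROM enrollments a
INNER JOIN courses b ON a.course_id = b.id

Result:
student | course   
--------+----------
Mia     | Databases
Jack    | History  
Bob     | Calculus 
Xander  | History  
Chris   | History  
Rosa    | History  
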